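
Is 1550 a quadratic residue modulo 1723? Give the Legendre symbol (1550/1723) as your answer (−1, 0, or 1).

Pull out 2: since 1723 ≡ 3 (mod 8), (2/1723) = -1.
Reciprocity: 775 ≡ 3 and 1723 ≡ 3 (mod 4), so (775/1723) = −(1723/775).
Reduce top mod 775: now compute (173/775).
Reciprocity: 173 ≡ 1 and 775 ≡ 3 (mod 4), so (173/775) = +(775/173).
Reduce top mod 173: now compute (83/173).
Reciprocity: 83 ≡ 3 and 173 ≡ 1 (mod 4), so (83/173) = +(173/83).
Reduce top mod 83: now compute (7/83).
Reciprocity: 7 ≡ 3 and 83 ≡ 3 (mod 4), so (7/83) = −(83/7).
Reduce top mod 7: now compute (6/7).
Pull out 2: since 7 ≡ 7 (mod 8), (2/7) = +1.
Reciprocity: 3 ≡ 3 and 7 ≡ 3 (mod 4), so (3/7) = −(7/3).
Reduce top mod 3: now compute (1/3).
Reached (1/3) = 1. Collecting the sign flips along the way, the symbol is +1.

1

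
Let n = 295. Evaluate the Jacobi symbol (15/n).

Reciprocity: 15 ≡ 3 and 295 ≡ 3 (mod 4), so (15/295) = −(295/15).
Reduce top mod 15: now compute (10/15).
Pull out 2: since 15 ≡ 7 (mod 8), (2/15) = +1.
Reciprocity: 5 ≡ 1 and 15 ≡ 3 (mod 4), so (5/15) = +(15/5).
Reduce top mod 5: now compute (0/5).
Top reduces to 0: gcd > 1, so the symbol is 0.

0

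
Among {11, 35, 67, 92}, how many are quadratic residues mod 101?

1

(11/101) = -1 → non-residue.
(35/101) = -1 → non-residue.
(67/101) = -1 → non-residue.
(92/101) = +1 → QR.
Total quadratic residues among the 4: 1.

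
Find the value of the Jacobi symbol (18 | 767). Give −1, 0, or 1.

Pull out 2: since 767 ≡ 7 (mod 8), (2/767) = +1.
Reciprocity: 9 ≡ 1 and 767 ≡ 3 (mod 4), so (9/767) = +(767/9).
Reduce top mod 9: now compute (2/9).
Pull out 2: since 9 ≡ 1 (mod 8), (2/9) = +1.
Reached (1/9) = 1. Collecting the sign flips along the way, the symbol is +1.

1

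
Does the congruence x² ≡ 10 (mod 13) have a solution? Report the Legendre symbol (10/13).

Euler's criterion: (10/13) ≡ 10^6 (mod 13).
10^2 ≡ 9 (mod 13)
10^4 ≡ 3 (mod 13)
10^6 = 10^(4+2) ≡ 1 (mod 13).
Result is 1, so (10/13) = 1.

1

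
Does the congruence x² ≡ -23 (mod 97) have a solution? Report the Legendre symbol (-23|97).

-1

Euler's criterion: (-23/97) ≡ 74^48 (mod 97).
74^2 ≡ 44 (mod 97)
74^4 ≡ 93 (mod 97)
74^8 ≡ 16 (mod 97)
74^16 ≡ 62 (mod 97)
74^32 ≡ 61 (mod 97)
74^48 = 74^(32+16) ≡ 96 (mod 97).
Result is 96 ≡ −1, so (-23/97) = −1.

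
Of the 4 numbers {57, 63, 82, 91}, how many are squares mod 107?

(57/107) = +1 → QR.
(63/107) = -1 → non-residue.
(82/107) = -1 → non-residue.
(91/107) = -1 → non-residue.
Total quadratic residues among the 4: 1.

1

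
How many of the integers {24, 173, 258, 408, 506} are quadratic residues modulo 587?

0

(24/587) = -1 → non-residue.
(173/587) = -1 → non-residue.
(258/587) = -1 → non-residue.
(408/587) = -1 → non-residue.
(506/587) = -1 → non-residue.
Total quadratic residues among the 5: 0.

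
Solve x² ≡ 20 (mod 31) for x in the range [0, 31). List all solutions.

12, 19

Since 31 ≡ 3 (mod 4), a square root of 20 is 20^((31+1)/4) = 20^8 mod 31.
Repeated squaring: 20^2≡28, 20^4≡9, 20^8≡19 (mod 31).
20^8 = 20^(8) ≡ 19 (mod 31).
Check: 19² = 361 ≡ 20 (mod 31). The two roots are 12 and 19.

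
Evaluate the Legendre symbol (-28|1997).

First reduce: -28 ≡ 1969 (mod 1997).
Reciprocity: 1969 ≡ 1 and 1997 ≡ 1 (mod 4), so (1969/1997) = +(1997/1969).
Reduce top mod 1969: now compute (28/1969).
Pull out 2^2: since 1969 ≡ 1 (mod 8), (2/1969) = +1, so (2/1969)^2 = +1.
Reciprocity: 7 ≡ 3 and 1969 ≡ 1 (mod 4), so (7/1969) = +(1969/7).
Reduce top mod 7: now compute (2/7).
Pull out 2: since 7 ≡ 7 (mod 8), (2/7) = +1.
Reached (1/7) = 1. Collecting the sign flips along the way, the symbol is +1.

1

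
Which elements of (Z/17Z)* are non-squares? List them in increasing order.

Square k = 1,…,8 (k and 17−k give the same square):
1²=1, 2²=4, 3²=9, 4²=16, 5²≡8, 6²≡2, 7²≡15, 8²≡13 (mod 17).
The residues are {1, 2, 4, 8, 9, 13, 15, 16}; the non-residues are the remaining 8 nonzero classes.

3 5 6 7 10 11 12 14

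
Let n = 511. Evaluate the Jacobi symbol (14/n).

Pull out 2: since 511 ≡ 7 (mod 8), (2/511) = +1.
Reciprocity: 7 ≡ 3 and 511 ≡ 3 (mod 4), so (7/511) = −(511/7).
Reduce top mod 7: now compute (0/7).
Top reduces to 0: gcd > 1, so the symbol is 0.

0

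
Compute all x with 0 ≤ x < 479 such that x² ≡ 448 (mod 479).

Since 479 ≡ 3 (mod 4), a square root of 448 is 448^((479+1)/4) = 448^120 mod 479.
Repeated squaring: 448^2≡3, 448^4≡9, 448^8≡81, 448^16≡334, 448^32≡428, 448^64≡206 (mod 479).
448^120 = 448^(64+32+16+8) ≡ 175 (mod 479).
Check: 175² = 30625 ≡ 448 (mod 479). The two roots are 175 and 304.

175, 304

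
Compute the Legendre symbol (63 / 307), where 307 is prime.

1

Reciprocity: 63 ≡ 3 and 307 ≡ 3 (mod 4), so (63/307) = −(307/63).
Reduce top mod 63: now compute (55/63).
Reciprocity: 55 ≡ 3 and 63 ≡ 3 (mod 4), so (55/63) = −(63/55).
Reduce top mod 55: now compute (8/55).
Pull out 2^3: since 55 ≡ 7 (mod 8), (2/55) = +1, so (2/55)^3 = +1.
Reached (1/55) = 1. Collecting the sign flips along the way, the symbol is +1.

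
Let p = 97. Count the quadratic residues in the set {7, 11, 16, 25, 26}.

3

(7/97) = -1 → non-residue.
(11/97) = +1 → QR.
(16/97) = +1 → QR.
(25/97) = +1 → QR.
(26/97) = -1 → non-residue.
Total quadratic residues among the 5: 3.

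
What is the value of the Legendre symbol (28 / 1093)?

Pull out 2^2: since 1093 ≡ 5 (mod 8), (2/1093) = -1, so (2/1093)^2 = +1.
Reciprocity: 7 ≡ 3 and 1093 ≡ 1 (mod 4), so (7/1093) = +(1093/7).
Reduce top mod 7: now compute (1/7).
Reached (1/7) = 1. Collecting the sign flips along the way, the symbol is +1.

1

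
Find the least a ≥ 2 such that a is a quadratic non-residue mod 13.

2

(2/13) = −1, so 2 is the smallest positive non-residue mod 13.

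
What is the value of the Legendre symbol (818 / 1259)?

Pull out 2: since 1259 ≡ 3 (mod 8), (2/1259) = -1.
Reciprocity: 409 ≡ 1 and 1259 ≡ 3 (mod 4), so (409/1259) = +(1259/409).
Reduce top mod 409: now compute (32/409).
Pull out 2^5: since 409 ≡ 1 (mod 8), (2/409) = +1, so (2/409)^5 = +1.
Reached (1/409) = 1. Collecting the sign flips along the way, the symbol is -1.

-1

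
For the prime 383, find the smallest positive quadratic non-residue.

(2/383) = +1, so 2 is a residue.
(3/383) = +1, so 3 is a residue.
(4/383) = +1, so 4 is a residue.
(5/383) = −1, so 5 is the smallest positive non-residue mod 383.

5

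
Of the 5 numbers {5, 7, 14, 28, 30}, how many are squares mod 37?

3

(5/37) = -1 → non-residue.
(7/37) = +1 → QR.
(14/37) = -1 → non-residue.
(28/37) = +1 → QR.
(30/37) = +1 → QR.
Total quadratic residues among the 5: 3.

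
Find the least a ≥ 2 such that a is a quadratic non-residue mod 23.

(2/23) = +1, so 2 is a residue.
(3/23) = +1, so 3 is a residue.
(4/23) = +1, so 4 is a residue.
(5/23) = −1, so 5 is the smallest positive non-residue mod 23.

5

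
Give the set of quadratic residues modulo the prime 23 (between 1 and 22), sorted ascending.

1,2,3,4,6,8,9,12,13,16,18

Square k = 1,…,11 (k and 23−k give the same square):
1²=1, 2²=4, 3²=9, 4²=16, 5²≡2, 6²≡13, 7²≡3, 8²≡18, 9²≡12, 10²≡8, 11²≡6 (mod 23).
So the quadratic residues mod 23 are {1, 2, 3, 4, 6, 8, 9, 12, 13, 16, 18}.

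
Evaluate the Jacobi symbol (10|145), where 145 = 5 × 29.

Pull out 2: since 145 ≡ 1 (mod 8), (2/145) = +1.
Reciprocity: 5 ≡ 1 and 145 ≡ 1 (mod 4), so (5/145) = +(145/5).
Reduce top mod 5: now compute (0/5).
Top reduces to 0: gcd > 1, so the symbol is 0.

0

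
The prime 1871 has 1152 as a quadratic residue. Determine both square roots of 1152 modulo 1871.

Since 1871 ≡ 3 (mod 4), a square root of 1152 is 1152^((1871+1)/4) = 1152^468 mod 1871.
Repeated squaring: 1152^2≡565, 1152^4≡1155, 1152^8≡2, 1152^16≡4, 1152^32≡16, 1152^64≡256, 1152^128≡51, 1152^256≡730 (mod 1871).
1152^468 = 1152^(256+128+64+16+4) ≡ 1526 (mod 1871).
Check: 1526² = 2328676 ≡ 1152 (mod 1871). The two roots are 345 and 1526.

345, 1526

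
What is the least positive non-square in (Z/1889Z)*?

(2/1889) = +1, so 2 is a residue.
(3/1889) = −1, so 3 is the smallest positive non-residue mod 1889.

3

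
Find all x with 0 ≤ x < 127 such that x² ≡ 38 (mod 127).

Since 127 ≡ 3 (mod 4), a square root of 38 is 38^((127+1)/4) = 38^32 mod 127.
Repeated squaring: 38^2≡47, 38^4≡50, 38^8≡87, 38^16≡76, 38^32≡61 (mod 127).
38^32 = 38^(32) ≡ 61 (mod 127).
Check: 61² = 3721 ≡ 38 (mod 127). The two roots are 61 and 66.

61, 66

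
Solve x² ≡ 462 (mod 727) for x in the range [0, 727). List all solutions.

225, 502

Since 727 ≡ 3 (mod 4), a square root of 462 is 462^((727+1)/4) = 462^182 mod 727.
Repeated squaring: 462^2≡433, 462^4≡650, 462^8≡113, 462^16≡410, 462^32≡163, 462^64≡397, 462^128≡577 (mod 727).
462^182 = 462^(128+32+16+4+2) ≡ 225 (mod 727).
Check: 225² = 50625 ≡ 462 (mod 727). The two roots are 225 and 502.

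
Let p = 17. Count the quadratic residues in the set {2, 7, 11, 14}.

(2/17) = +1 → QR.
(7/17) = -1 → non-residue.
(11/17) = -1 → non-residue.
(14/17) = -1 → non-residue.
Total quadratic residues among the 4: 1.

1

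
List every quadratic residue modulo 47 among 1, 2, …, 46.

1, 2, 3, 4, 6, 7, 8, 9, 12, 14, 16, 17, 18, 21, 24, 25, 27, 28, 32, 34, 36, 37, 42

Square k = 1,…,23 (k and 47−k give the same square):
1²=1, 2²=4, 3²=9, 4²=16, 5²=25, 6²=36, 7²≡2, 8²≡17, 9²≡34, 10²≡6, 11²≡27, 12²≡3, 13²≡28, 14²≡8, 15²≡37, 16²≡21, 17²≡7, 18²≡42, 19²≡32, 20²≡24, 21²≡18, 22²≡14, 23²≡12 (mod 47).
So the quadratic residues mod 47 are {1, 2, 3, 4, 6, 7, 8, 9, 12, 14, 16, 17, 18, 21, 24, 25, 27, 28, 32, 34, 36, 37, 42}.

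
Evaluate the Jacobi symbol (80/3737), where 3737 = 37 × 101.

Pull out 2^4: since 3737 ≡ 1 (mod 8), (2/3737) = +1, so (2/3737)^4 = +1.
Reciprocity: 5 ≡ 1 and 3737 ≡ 1 (mod 4), so (5/3737) = +(3737/5).
Reduce top mod 5: now compute (2/5).
Pull out 2: since 5 ≡ 5 (mod 8), (2/5) = -1.
Reached (1/5) = 1. Collecting the sign flips along the way, the symbol is -1.

-1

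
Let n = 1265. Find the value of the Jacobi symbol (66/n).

Pull out 2: since 1265 ≡ 1 (mod 8), (2/1265) = +1.
Reciprocity: 33 ≡ 1 and 1265 ≡ 1 (mod 4), so (33/1265) = +(1265/33).
Reduce top mod 33: now compute (11/33).
Reciprocity: 11 ≡ 3 and 33 ≡ 1 (mod 4), so (11/33) = +(33/11).
Reduce top mod 11: now compute (0/11).
Top reduces to 0: gcd > 1, so the symbol is 0.

0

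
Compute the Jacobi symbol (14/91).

0

Pull out 2: since 91 ≡ 3 (mod 8), (2/91) = -1.
Reciprocity: 7 ≡ 3 and 91 ≡ 3 (mod 4), so (7/91) = −(91/7).
Reduce top mod 7: now compute (0/7).
Top reduces to 0: gcd > 1, so the symbol is 0.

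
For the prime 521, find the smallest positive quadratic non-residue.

(2/521) = +1, so 2 is a residue.
(3/521) = −1, so 3 is the smallest positive non-residue mod 521.

3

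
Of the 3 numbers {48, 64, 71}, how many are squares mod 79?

1

(48/79) = -1 → non-residue.
(64/79) = +1 → QR.
(71/79) = -1 → non-residue.
Total quadratic residues among the 3: 1.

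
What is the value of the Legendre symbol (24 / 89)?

Pull out 2^3: since 89 ≡ 1 (mod 8), (2/89) = +1, so (2/89)^3 = +1.
Reciprocity: 3 ≡ 3 and 89 ≡ 1 (mod 4), so (3/89) = +(89/3).
Reduce top mod 3: now compute (2/3).
Pull out 2: since 3 ≡ 3 (mod 8), (2/3) = -1.
Reached (1/3) = 1. Collecting the sign flips along the way, the symbol is -1.

-1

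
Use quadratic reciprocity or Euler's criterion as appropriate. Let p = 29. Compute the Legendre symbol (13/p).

Euler's criterion: (13/29) ≡ 13^14 (mod 29).
13^2 ≡ 24 (mod 29)
13^4 ≡ 25 (mod 29)
13^8 ≡ 16 (mod 29)
13^14 = 13^(8+4+2) ≡ 1 (mod 29).
Result is 1, so (13/29) = 1.

1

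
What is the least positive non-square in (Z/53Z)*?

2

(2/53) = −1, so 2 is the smallest positive non-residue mod 53.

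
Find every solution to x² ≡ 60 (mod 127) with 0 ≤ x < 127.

21, 106

Since 127 ≡ 3 (mod 4), a square root of 60 is 60^((127+1)/4) = 60^32 mod 127.
Repeated squaring: 60^2≡44, 60^4≡31, 60^8≡72, 60^16≡104, 60^32≡21 (mod 127).
60^32 = 60^(32) ≡ 21 (mod 127).
Check: 21² = 441 ≡ 60 (mod 127). The two roots are 21 and 106.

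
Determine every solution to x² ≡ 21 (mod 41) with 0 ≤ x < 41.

12, 29

41 ≡ 1 (mod 4), so we find a root by search.
Trying successive values, 12² = 144 ≡ 21 (mod 41). The other root is 41 − 12 = 29.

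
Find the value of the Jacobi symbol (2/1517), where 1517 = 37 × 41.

Pull out 2: since 1517 ≡ 5 (mod 8), (2/1517) = -1.
Reached (1/1517) = 1. Collecting the sign flips along the way, the symbol is -1.

-1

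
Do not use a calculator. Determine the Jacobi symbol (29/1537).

0

Reciprocity: 29 ≡ 1 and 1537 ≡ 1 (mod 4), so (29/1537) = +(1537/29).
Reduce top mod 29: now compute (0/29).
Top reduces to 0: gcd > 1, so the symbol is 0.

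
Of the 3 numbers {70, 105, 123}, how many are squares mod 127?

1

(70/127) = +1 → QR.
(105/127) = -1 → non-residue.
(123/127) = -1 → non-residue.
Total quadratic residues among the 3: 1.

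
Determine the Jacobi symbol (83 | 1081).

Reciprocity: 83 ≡ 3 and 1081 ≡ 1 (mod 4), so (83/1081) = +(1081/83).
Reduce top mod 83: now compute (2/83).
Pull out 2: since 83 ≡ 3 (mod 8), (2/83) = -1.
Reached (1/83) = 1. Collecting the sign flips along the way, the symbol is -1.

-1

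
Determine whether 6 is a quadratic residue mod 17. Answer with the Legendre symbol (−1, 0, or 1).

-1

Euler's criterion: (6/17) ≡ 6^8 (mod 17).
6^2 ≡ 2 (mod 17)
6^4 ≡ 4 (mod 17)
6^8 ≡ 16 (mod 17)
6^8 = 6^(8) ≡ 16 (mod 17).
Result is 16 ≡ −1, so (6/17) = −1.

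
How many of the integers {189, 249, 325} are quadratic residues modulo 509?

1

(189/509) = +1 → QR.
(249/509) = -1 → non-residue.
(325/509) = -1 → non-residue.
Total quadratic residues among the 3: 1.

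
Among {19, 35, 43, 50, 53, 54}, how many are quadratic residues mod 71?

(19/71) = +1 → QR.
(35/71) = -1 → non-residue.
(43/71) = +1 → QR.
(50/71) = +1 → QR.
(53/71) = -1 → non-residue.
(54/71) = +1 → QR.
Total quadratic residues among the 6: 4.

4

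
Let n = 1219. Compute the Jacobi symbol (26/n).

Pull out 2: since 1219 ≡ 3 (mod 8), (2/1219) = -1.
Reciprocity: 13 ≡ 1 and 1219 ≡ 3 (mod 4), so (13/1219) = +(1219/13).
Reduce top mod 13: now compute (10/13).
Pull out 2: since 13 ≡ 5 (mod 8), (2/13) = -1.
Reciprocity: 5 ≡ 1 and 13 ≡ 1 (mod 4), so (5/13) = +(13/5).
Reduce top mod 5: now compute (3/5).
Reciprocity: 3 ≡ 3 and 5 ≡ 1 (mod 4), so (3/5) = +(5/3).
Reduce top mod 3: now compute (2/3).
Pull out 2: since 3 ≡ 3 (mod 8), (2/3) = -1.
Reached (1/3) = 1. Collecting the sign flips along the way, the symbol is -1.

-1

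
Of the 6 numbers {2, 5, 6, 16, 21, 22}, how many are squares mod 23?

(2/23) = +1 → QR.
(5/23) = -1 → non-residue.
(6/23) = +1 → QR.
(16/23) = +1 → QR.
(21/23) = -1 → non-residue.
(22/23) = -1 → non-residue.
Total quadratic residues among the 6: 3.

3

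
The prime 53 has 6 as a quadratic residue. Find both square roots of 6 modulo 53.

53 ≡ 1 (mod 4), so we find a root by search.
Trying successive values, 18² = 324 ≡ 6 (mod 53). The other root is 53 − 18 = 35.

18, 35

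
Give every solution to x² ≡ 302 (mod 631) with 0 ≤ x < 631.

278, 353

Since 631 ≡ 3 (mod 4), a square root of 302 is 302^((631+1)/4) = 302^158 mod 631.
Repeated squaring: 302^2≡340, 302^4≡127, 302^8≡354, 302^16≡378, 302^32≡278, 302^64≡302, 302^128≡340 (mod 631).
302^158 = 302^(128+16+8+4+2) ≡ 278 (mod 631).
Check: 278² = 77284 ≡ 302 (mod 631). The two roots are 278 and 353.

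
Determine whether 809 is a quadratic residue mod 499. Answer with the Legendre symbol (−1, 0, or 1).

-1

Euler's criterion: (809/499) ≡ 310^249 (mod 499).
310^2 ≡ 292 (mod 499)
310^4 ≡ 434 (mod 499)
310^8 ≡ 233 (mod 499)
310^16 ≡ 397 (mod 499)
310^32 ≡ 424 (mod 499)
310^64 ≡ 136 (mod 499)
310^128 ≡ 33 (mod 499)
310^249 = 310^(128+64+32+16+8+1) ≡ 498 (mod 499).
Result is 498 ≡ −1, so (809/499) = −1.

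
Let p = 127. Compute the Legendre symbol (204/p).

-1

First reduce: 204 ≡ 77 (mod 127).
Reciprocity: 77 ≡ 1 and 127 ≡ 3 (mod 4), so (77/127) = +(127/77).
Reduce top mod 77: now compute (50/77).
Pull out 2: since 77 ≡ 5 (mod 8), (2/77) = -1.
Reciprocity: 25 ≡ 1 and 77 ≡ 1 (mod 4), so (25/77) = +(77/25).
Reduce top mod 25: now compute (2/25).
Pull out 2: since 25 ≡ 1 (mod 8), (2/25) = +1.
Reached (1/25) = 1. Collecting the sign flips along the way, the symbol is -1.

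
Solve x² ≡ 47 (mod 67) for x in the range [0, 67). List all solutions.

28, 39

Since 67 ≡ 3 (mod 4), a square root of 47 is 47^((67+1)/4) = 47^17 mod 67.
Repeated squaring: 47^2≡65, 47^4≡4, 47^8≡16, 47^16≡55 (mod 67).
47^17 = 47^(16+1) ≡ 39 (mod 67).
Check: 39² = 1521 ≡ 47 (mod 67). The two roots are 28 and 39.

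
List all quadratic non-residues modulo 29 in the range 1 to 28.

Square k = 1,…,14 (k and 29−k give the same square):
1²=1, 2²=4, 3²=9, 4²=16, 5²=25, 6²≡7, 7²≡20, 8²≡6, 9²≡23, 10²≡13, 11²≡5, 12²≡28, 13²≡24, 14²≡22 (mod 29).
The residues are {1, 4, 5, 6, 7, 9, 13, 16, 20, 22, 23, 24, 25, 28}; the non-residues are the remaining 14 nonzero classes.

2,3,8,10,11,12,14,15,17,18,19,21,26,27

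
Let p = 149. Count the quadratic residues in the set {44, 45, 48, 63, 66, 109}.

(44/149) = -1 → non-residue.
(45/149) = +1 → QR.
(48/149) = -1 → non-residue.
(63/149) = +1 → QR.
(66/149) = -1 → non-residue.
(109/149) = -1 → non-residue.
Total quadratic residues among the 6: 2.

2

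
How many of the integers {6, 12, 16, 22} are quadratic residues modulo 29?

(6/29) = +1 → QR.
(12/29) = -1 → non-residue.
(16/29) = +1 → QR.
(22/29) = +1 → QR.
Total quadratic residues among the 4: 3.

3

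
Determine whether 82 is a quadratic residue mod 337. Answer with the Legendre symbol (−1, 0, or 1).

1

Pull out 2: since 337 ≡ 1 (mod 8), (2/337) = +1.
Reciprocity: 41 ≡ 1 and 337 ≡ 1 (mod 4), so (41/337) = +(337/41).
Reduce top mod 41: now compute (9/41).
Reciprocity: 9 ≡ 1 and 41 ≡ 1 (mod 4), so (9/41) = +(41/9).
Reduce top mod 9: now compute (5/9).
Reciprocity: 5 ≡ 1 and 9 ≡ 1 (mod 4), so (5/9) = +(9/5).
Reduce top mod 5: now compute (4/5).
Pull out 2^2: since 5 ≡ 5 (mod 8), (2/5) = -1, so (2/5)^2 = +1.
Reached (1/5) = 1. Collecting the sign flips along the way, the symbol is +1.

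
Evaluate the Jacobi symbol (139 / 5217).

Reciprocity: 139 ≡ 3 and 5217 ≡ 1 (mod 4), so (139/5217) = +(5217/139).
Reduce top mod 139: now compute (74/139).
Pull out 2: since 139 ≡ 3 (mod 8), (2/139) = -1.
Reciprocity: 37 ≡ 1 and 139 ≡ 3 (mod 4), so (37/139) = +(139/37).
Reduce top mod 37: now compute (28/37).
Pull out 2^2: since 37 ≡ 5 (mod 8), (2/37) = -1, so (2/37)^2 = +1.
Reciprocity: 7 ≡ 3 and 37 ≡ 1 (mod 4), so (7/37) = +(37/7).
Reduce top mod 7: now compute (2/7).
Pull out 2: since 7 ≡ 7 (mod 8), (2/7) = +1.
Reached (1/7) = 1. Collecting the sign flips along the way, the symbol is -1.

-1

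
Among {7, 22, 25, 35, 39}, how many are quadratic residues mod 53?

2

(7/53) = +1 → QR.
(22/53) = -1 → non-residue.
(25/53) = +1 → QR.
(35/53) = -1 → non-residue.
(39/53) = -1 → non-residue.
Total quadratic residues among the 5: 2.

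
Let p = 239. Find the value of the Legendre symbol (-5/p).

Euler's criterion: (-5/239) ≡ 234^119 (mod 239).
234^2 ≡ 25 (mod 239)
234^4 ≡ 147 (mod 239)
234^8 ≡ 99 (mod 239)
234^16 ≡ 2 (mod 239)
234^32 ≡ 4 (mod 239)
234^64 ≡ 16 (mod 239)
234^119 = 234^(64+32+16+4+2+1) ≡ 238 (mod 239).
Result is 238 ≡ −1, so (-5/239) = −1.

-1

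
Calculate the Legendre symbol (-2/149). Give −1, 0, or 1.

First reduce: -2 ≡ 147 (mod 149).
Reciprocity: 147 ≡ 3 and 149 ≡ 1 (mod 4), so (147/149) = +(149/147).
Reduce top mod 147: now compute (2/147).
Pull out 2: since 147 ≡ 3 (mod 8), (2/147) = -1.
Reached (1/147) = 1. Collecting the sign flips along the way, the symbol is -1.

-1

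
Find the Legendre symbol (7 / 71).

Reciprocity: 7 ≡ 3 and 71 ≡ 3 (mod 4), so (7/71) = −(71/7).
Reduce top mod 7: now compute (1/7).
Reached (1/7) = 1. Collecting the sign flips along the way, the symbol is -1.

-1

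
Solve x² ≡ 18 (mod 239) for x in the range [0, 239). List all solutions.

58, 181

Since 239 ≡ 3 (mod 4), a square root of 18 is 18^((239+1)/4) = 18^60 mod 239.
Repeated squaring: 18^2≡85, 18^4≡55, 18^8≡157, 18^16≡32, 18^32≡68 (mod 239).
18^60 = 18^(32+16+8+4) ≡ 58 (mod 239).
Check: 58² = 3364 ≡ 18 (mod 239). The two roots are 58 and 181.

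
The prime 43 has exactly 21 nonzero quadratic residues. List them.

1 4 6 9 10 11 13 14 15 16 17 21 23 24 25 31 35 36 38 40 41

Square k = 1,…,21 (k and 43−k give the same square):
1²=1, 2²=4, 3²=9, 4²=16, 5²=25, 6²=36, 7²≡6, 8²≡21, 9²≡38, 10²≡14, 11²≡35, 12²≡15, 13²≡40, 14²≡24, 15²≡10, 16²≡41, 17²≡31, 18²≡23, 19²≡17, 20²≡13, 21²≡11 (mod 43).
So the quadratic residues mod 43 are {1, 4, 6, 9, 10, 11, 13, 14, 15, 16, 17, 21, 23, 24, 25, 31, 35, 36, 38, 40, 41}.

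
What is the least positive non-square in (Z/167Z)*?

(2/167) = +1, so 2 is a residue.
(3/167) = +1, so 3 is a residue.
(4/167) = +1, so 4 is a residue.
(5/167) = −1, so 5 is the smallest positive non-residue mod 167.

5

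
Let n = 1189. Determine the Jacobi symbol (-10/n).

-1

First reduce: -10 ≡ 1179 (mod 1189).
Reciprocity: 1179 ≡ 3 and 1189 ≡ 1 (mod 4), so (1179/1189) = +(1189/1179).
Reduce top mod 1179: now compute (10/1179).
Pull out 2: since 1179 ≡ 3 (mod 8), (2/1179) = -1.
Reciprocity: 5 ≡ 1 and 1179 ≡ 3 (mod 4), so (5/1179) = +(1179/5).
Reduce top mod 5: now compute (4/5).
Pull out 2^2: since 5 ≡ 5 (mod 8), (2/5) = -1, so (2/5)^2 = +1.
Reached (1/5) = 1. Collecting the sign flips along the way, the symbol is -1.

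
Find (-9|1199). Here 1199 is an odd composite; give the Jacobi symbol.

-1

First reduce: -9 ≡ 1190 (mod 1199).
Pull out 2: since 1199 ≡ 7 (mod 8), (2/1199) = +1.
Reciprocity: 595 ≡ 3 and 1199 ≡ 3 (mod 4), so (595/1199) = −(1199/595).
Reduce top mod 595: now compute (9/595).
Reciprocity: 9 ≡ 1 and 595 ≡ 3 (mod 4), so (9/595) = +(595/9).
Reduce top mod 9: now compute (1/9).
Reached (1/9) = 1. Collecting the sign flips along the way, the symbol is -1.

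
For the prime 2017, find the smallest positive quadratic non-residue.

5

(2/2017) = +1, so 2 is a residue.
(3/2017) = +1, so 3 is a residue.
(4/2017) = +1, so 4 is a residue.
(5/2017) = −1, so 5 is the smallest positive non-residue mod 2017.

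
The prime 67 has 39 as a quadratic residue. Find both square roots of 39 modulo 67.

21, 46

Since 67 ≡ 3 (mod 4), a square root of 39 is 39^((67+1)/4) = 39^17 mod 67.
Repeated squaring: 39^2≡47, 39^4≡65, 39^8≡4, 39^16≡16 (mod 67).
39^17 = 39^(16+1) ≡ 21 (mod 67).
Check: 21² = 441 ≡ 39 (mod 67). The two roots are 21 and 46.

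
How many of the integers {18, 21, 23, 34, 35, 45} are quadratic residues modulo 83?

2

(18/83) = -1 → non-residue.
(21/83) = +1 → QR.
(23/83) = +1 → QR.
(34/83) = -1 → non-residue.
(35/83) = -1 → non-residue.
(45/83) = -1 → non-residue.
Total quadratic residues among the 6: 2.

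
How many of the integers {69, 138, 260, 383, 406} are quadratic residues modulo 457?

(69/457) = -1 → non-residue.
(138/457) = -1 → non-residue.
(260/457) = +1 → QR.
(383/457) = -1 → non-residue.
(406/457) = +1 → QR.
Total quadratic residues among the 5: 2.

2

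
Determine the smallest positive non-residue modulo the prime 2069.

(2/2069) = −1, so 2 is the smallest positive non-residue mod 2069.

2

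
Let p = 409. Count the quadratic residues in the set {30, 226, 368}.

2

(30/409) = +1 → QR.
(226/409) = -1 → non-residue.
(368/409) = +1 → QR.
Total quadratic residues among the 3: 2.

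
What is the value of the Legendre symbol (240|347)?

-1

Euler's criterion: (240/347) ≡ 240^173 (mod 347).
240^2 ≡ 345 (mod 347)
240^4 ≡ 4 (mod 347)
240^8 ≡ 16 (mod 347)
240^16 ≡ 256 (mod 347)
240^32 ≡ 300 (mod 347)
240^64 ≡ 127 (mod 347)
240^128 ≡ 167 (mod 347)
240^173 = 240^(128+32+8+4+1) ≡ 346 (mod 347).
Result is 346 ≡ −1, so (240/347) = −1.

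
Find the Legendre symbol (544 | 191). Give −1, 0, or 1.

First reduce: 544 ≡ 162 (mod 191).
Pull out 2: since 191 ≡ 7 (mod 8), (2/191) = +1.
Reciprocity: 81 ≡ 1 and 191 ≡ 3 (mod 4), so (81/191) = +(191/81).
Reduce top mod 81: now compute (29/81).
Reciprocity: 29 ≡ 1 and 81 ≡ 1 (mod 4), so (29/81) = +(81/29).
Reduce top mod 29: now compute (23/29).
Reciprocity: 23 ≡ 3 and 29 ≡ 1 (mod 4), so (23/29) = +(29/23).
Reduce top mod 23: now compute (6/23).
Pull out 2: since 23 ≡ 7 (mod 8), (2/23) = +1.
Reciprocity: 3 ≡ 3 and 23 ≡ 3 (mod 4), so (3/23) = −(23/3).
Reduce top mod 3: now compute (2/3).
Pull out 2: since 3 ≡ 3 (mod 8), (2/3) = -1.
Reached (1/3) = 1. Collecting the sign flips along the way, the symbol is +1.

1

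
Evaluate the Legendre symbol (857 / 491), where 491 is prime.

-1

First reduce: 857 ≡ 366 (mod 491).
Pull out 2: since 491 ≡ 3 (mod 8), (2/491) = -1.
Reciprocity: 183 ≡ 3 and 491 ≡ 3 (mod 4), so (183/491) = −(491/183).
Reduce top mod 183: now compute (125/183).
Reciprocity: 125 ≡ 1 and 183 ≡ 3 (mod 4), so (125/183) = +(183/125).
Reduce top mod 125: now compute (58/125).
Pull out 2: since 125 ≡ 5 (mod 8), (2/125) = -1.
Reciprocity: 29 ≡ 1 and 125 ≡ 1 (mod 4), so (29/125) = +(125/29).
Reduce top mod 29: now compute (9/29).
Reciprocity: 9 ≡ 1 and 29 ≡ 1 (mod 4), so (9/29) = +(29/9).
Reduce top mod 9: now compute (2/9).
Pull out 2: since 9 ≡ 1 (mod 8), (2/9) = +1.
Reached (1/9) = 1. Collecting the sign flips along the way, the symbol is -1.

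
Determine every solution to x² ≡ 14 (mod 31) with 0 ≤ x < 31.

13, 18

Since 31 ≡ 3 (mod 4), a square root of 14 is 14^((31+1)/4) = 14^8 mod 31.
Repeated squaring: 14^2≡10, 14^4≡7, 14^8≡18 (mod 31).
14^8 = 14^(8) ≡ 18 (mod 31).
Check: 18² = 324 ≡ 14 (mod 31). The two roots are 13 and 18.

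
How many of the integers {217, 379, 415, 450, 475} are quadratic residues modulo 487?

3

(217/487) = -1 → non-residue.
(379/487) = +1 → QR.
(415/487) = -1 → non-residue.
(450/487) = +1 → QR.
(475/487) = +1 → QR.
Total quadratic residues among the 5: 3.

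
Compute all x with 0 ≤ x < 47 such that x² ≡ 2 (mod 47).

Since 47 ≡ 3 (mod 4), a square root of 2 is 2^((47+1)/4) = 2^12 mod 47.
Repeated squaring: 2^2≡4, 2^4≡16, 2^8≡21 (mod 47).
2^12 = 2^(8+4) ≡ 7 (mod 47).
Check: 7² = 49 ≡ 2 (mod 47). The two roots are 7 and 40.

7, 40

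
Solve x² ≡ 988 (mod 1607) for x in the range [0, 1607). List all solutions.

590, 1017

Since 1607 ≡ 3 (mod 4), a square root of 988 is 988^((1607+1)/4) = 988^402 mod 1607.
Repeated squaring: 988^2≡695, 988^4≡925, 988^8≡701, 988^16≡1266, 988^32≡577, 988^64≡280, 988^128≡1264, 988^256≡338 (mod 1607).
988^402 = 988^(256+128+16+2) ≡ 1017 (mod 1607).
Check: 1017² = 1034289 ≡ 988 (mod 1607). The two roots are 590 and 1017.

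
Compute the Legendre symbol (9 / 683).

Euler's criterion: (9/683) ≡ 9^341 (mod 683).
9^2 ≡ 81 (mod 683)
9^4 ≡ 414 (mod 683)
9^8 ≡ 646 (mod 683)
9^16 ≡ 3 (mod 683)
9^32 ≡ 9 (mod 683)
9^64 ≡ 81 (mod 683)
9^128 ≡ 414 (mod 683)
9^256 ≡ 646 (mod 683)
9^341 = 9^(256+64+16+4+1) ≡ 1 (mod 683).
Result is 1, so (9/683) = 1.

1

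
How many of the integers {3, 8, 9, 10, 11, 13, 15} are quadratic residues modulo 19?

2

(3/19) = -1 → non-residue.
(8/19) = -1 → non-residue.
(9/19) = +1 → QR.
(10/19) = -1 → non-residue.
(11/19) = +1 → QR.
(13/19) = -1 → non-residue.
(15/19) = -1 → non-residue.
Total quadratic residues among the 7: 2.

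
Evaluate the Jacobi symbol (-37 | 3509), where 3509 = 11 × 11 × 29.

-1

First reduce: -37 ≡ 3472 (mod 3509).
Pull out 2^4: since 3509 ≡ 5 (mod 8), (2/3509) = -1, so (2/3509)^4 = +1.
Reciprocity: 217 ≡ 1 and 3509 ≡ 1 (mod 4), so (217/3509) = +(3509/217).
Reduce top mod 217: now compute (37/217).
Reciprocity: 37 ≡ 1 and 217 ≡ 1 (mod 4), so (37/217) = +(217/37).
Reduce top mod 37: now compute (32/37).
Pull out 2^5: since 37 ≡ 5 (mod 8), (2/37) = -1, so (2/37)^5 = -1.
Reached (1/37) = 1. Collecting the sign flips along the way, the symbol is -1.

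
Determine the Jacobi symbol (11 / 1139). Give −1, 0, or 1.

1

Reciprocity: 11 ≡ 3 and 1139 ≡ 3 (mod 4), so (11/1139) = −(1139/11).
Reduce top mod 11: now compute (6/11).
Pull out 2: since 11 ≡ 3 (mod 8), (2/11) = -1.
Reciprocity: 3 ≡ 3 and 11 ≡ 3 (mod 4), so (3/11) = −(11/3).
Reduce top mod 3: now compute (2/3).
Pull out 2: since 3 ≡ 3 (mod 8), (2/3) = -1.
Reached (1/3) = 1. Collecting the sign flips along the way, the symbol is +1.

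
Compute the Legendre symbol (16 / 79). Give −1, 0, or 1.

Pull out 2^4: since 79 ≡ 7 (mod 8), (2/79) = +1, so (2/79)^4 = +1.
Reached (1/79) = 1. Collecting the sign flips along the way, the symbol is +1.

1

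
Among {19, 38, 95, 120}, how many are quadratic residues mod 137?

(19/137) = +1 → QR.
(38/137) = +1 → QR.
(95/137) = -1 → non-residue.
(120/137) = +1 → QR.
Total quadratic residues among the 4: 3.

3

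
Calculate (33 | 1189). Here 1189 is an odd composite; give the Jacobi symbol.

1

Reciprocity: 33 ≡ 1 and 1189 ≡ 1 (mod 4), so (33/1189) = +(1189/33).
Reduce top mod 33: now compute (1/33).
Reached (1/33) = 1. Collecting the sign flips along the way, the symbol is +1.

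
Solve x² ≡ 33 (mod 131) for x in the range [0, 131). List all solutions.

Since 131 ≡ 3 (mod 4), a square root of 33 is 33^((131+1)/4) = 33^33 mod 131.
Repeated squaring: 33^2≡41, 33^4≡109, 33^8≡91, 33^16≡28, 33^32≡129 (mod 131).
33^33 = 33^(32+1) ≡ 65 (mod 131).
Check: 65² = 4225 ≡ 33 (mod 131). The two roots are 65 and 66.

65, 66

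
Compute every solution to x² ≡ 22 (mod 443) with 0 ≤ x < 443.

121, 322

Since 443 ≡ 3 (mod 4), a square root of 22 is 22^((443+1)/4) = 22^111 mod 443.
Repeated squaring: 22^2≡41, 22^4≡352, 22^8≡307, 22^16≡333, 22^32≡139, 22^64≡272 (mod 443).
22^111 = 22^(64+32+8+4+2+1) ≡ 121 (mod 443).
Check: 121² = 14641 ≡ 22 (mod 443). The two roots are 121 and 322.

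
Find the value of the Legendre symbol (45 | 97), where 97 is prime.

Reciprocity: 45 ≡ 1 and 97 ≡ 1 (mod 4), so (45/97) = +(97/45).
Reduce top mod 45: now compute (7/45).
Reciprocity: 7 ≡ 3 and 45 ≡ 1 (mod 4), so (7/45) = +(45/7).
Reduce top mod 7: now compute (3/7).
Reciprocity: 3 ≡ 3 and 7 ≡ 3 (mod 4), so (3/7) = −(7/3).
Reduce top mod 3: now compute (1/3).
Reached (1/3) = 1. Collecting the sign flips along the way, the symbol is -1.

-1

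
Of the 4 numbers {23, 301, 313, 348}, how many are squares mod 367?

3

(23/367) = +1 → QR.
(301/367) = -1 → non-residue.
(313/367) = +1 → QR.
(348/367) = +1 → QR.
Total quadratic residues among the 4: 3.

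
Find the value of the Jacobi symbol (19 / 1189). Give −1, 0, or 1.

Reciprocity: 19 ≡ 3 and 1189 ≡ 1 (mod 4), so (19/1189) = +(1189/19).
Reduce top mod 19: now compute (11/19).
Reciprocity: 11 ≡ 3 and 19 ≡ 3 (mod 4), so (11/19) = −(19/11).
Reduce top mod 11: now compute (8/11).
Pull out 2^3: since 11 ≡ 3 (mod 8), (2/11) = -1, so (2/11)^3 = -1.
Reached (1/11) = 1. Collecting the sign flips along the way, the symbol is +1.

1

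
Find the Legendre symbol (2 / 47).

1

Euler's criterion: (2/47) ≡ 2^23 (mod 47).
2^2 ≡ 4 (mod 47)
2^4 ≡ 16 (mod 47)
2^8 ≡ 21 (mod 47)
2^16 ≡ 18 (mod 47)
2^23 = 2^(16+4+2+1) ≡ 1 (mod 47).
Result is 1, so (2/47) = 1.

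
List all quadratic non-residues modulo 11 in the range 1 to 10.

Square k = 1,…,5 (k and 11−k give the same square):
1²=1, 2²=4, 3²=9, 4²≡5, 5²≡3 (mod 11).
The residues are {1, 3, 4, 5, 9}; the non-residues are the remaining 5 nonzero classes.

2,6,7,8,10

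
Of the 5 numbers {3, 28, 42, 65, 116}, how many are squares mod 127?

(3/127) = -1 → non-residue.
(28/127) = -1 → non-residue.
(42/127) = +1 → QR.
(65/127) = -1 → non-residue.
(116/127) = -1 → non-residue.
Total quadratic residues among the 5: 1.

1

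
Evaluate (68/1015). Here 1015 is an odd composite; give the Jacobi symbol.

-1

Pull out 2^2: since 1015 ≡ 7 (mod 8), (2/1015) = +1, so (2/1015)^2 = +1.
Reciprocity: 17 ≡ 1 and 1015 ≡ 3 (mod 4), so (17/1015) = +(1015/17).
Reduce top mod 17: now compute (12/17).
Pull out 2^2: since 17 ≡ 1 (mod 8), (2/17) = +1, so (2/17)^2 = +1.
Reciprocity: 3 ≡ 3 and 17 ≡ 1 (mod 4), so (3/17) = +(17/3).
Reduce top mod 3: now compute (2/3).
Pull out 2: since 3 ≡ 3 (mod 8), (2/3) = -1.
Reached (1/3) = 1. Collecting the sign flips along the way, the symbol is -1.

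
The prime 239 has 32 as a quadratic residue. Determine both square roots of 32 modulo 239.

82, 157

Since 239 ≡ 3 (mod 4), a square root of 32 is 32^((239+1)/4) = 32^60 mod 239.
Repeated squaring: 32^2≡68, 32^4≡83, 32^8≡197, 32^16≡91, 32^32≡155 (mod 239).
32^60 = 32^(32+16+8+4) ≡ 157 (mod 239).
Check: 157² = 24649 ≡ 32 (mod 239). The two roots are 82 and 157.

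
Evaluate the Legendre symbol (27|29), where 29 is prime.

Euler's criterion: (27/29) ≡ 27^14 (mod 29).
27^2 ≡ 4 (mod 29)
27^4 ≡ 16 (mod 29)
27^8 ≡ 24 (mod 29)
27^14 = 27^(8+4+2) ≡ 28 (mod 29).
Result is 28 ≡ −1, so (27/29) = −1.

-1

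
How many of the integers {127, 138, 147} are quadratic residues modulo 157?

(127/157) = +1 → QR.
(138/157) = +1 → QR.
(147/157) = +1 → QR.
Total quadratic residues among the 3: 3.

3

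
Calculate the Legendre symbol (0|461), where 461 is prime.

0

Top reduces to 0: gcd > 1, so the symbol is 0.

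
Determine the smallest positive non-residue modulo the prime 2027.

(2/2027) = −1, so 2 is the smallest positive non-residue mod 2027.

2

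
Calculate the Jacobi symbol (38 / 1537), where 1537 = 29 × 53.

1

Pull out 2: since 1537 ≡ 1 (mod 8), (2/1537) = +1.
Reciprocity: 19 ≡ 3 and 1537 ≡ 1 (mod 4), so (19/1537) = +(1537/19).
Reduce top mod 19: now compute (17/19).
Reciprocity: 17 ≡ 1 and 19 ≡ 3 (mod 4), so (17/19) = +(19/17).
Reduce top mod 17: now compute (2/17).
Pull out 2: since 17 ≡ 1 (mod 8), (2/17) = +1.
Reached (1/17) = 1. Collecting the sign flips along the way, the symbol is +1.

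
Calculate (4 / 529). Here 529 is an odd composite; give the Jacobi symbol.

Pull out 2^2: since 529 ≡ 1 (mod 8), (2/529) = +1, so (2/529)^2 = +1.
Reached (1/529) = 1. Collecting the sign flips along the way, the symbol is +1.

1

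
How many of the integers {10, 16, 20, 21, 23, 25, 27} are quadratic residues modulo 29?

(10/29) = -1 → non-residue.
(16/29) = +1 → QR.
(20/29) = +1 → QR.
(21/29) = -1 → non-residue.
(23/29) = +1 → QR.
(25/29) = +1 → QR.
(27/29) = -1 → non-residue.
Total quadratic residues among the 7: 4.

4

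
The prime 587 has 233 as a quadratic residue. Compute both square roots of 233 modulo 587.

Since 587 ≡ 3 (mod 4), a square root of 233 is 233^((587+1)/4) = 233^147 mod 587.
Repeated squaring: 233^2≡285, 233^4≡219, 233^8≡414, 233^16≡579, 233^32≡64, 233^64≡574, 233^128≡169 (mod 587).
233^147 = 233^(128+16+2+1) ≡ 329 (mod 587).
Check: 329² = 108241 ≡ 233 (mod 587). The two roots are 258 and 329.

258, 329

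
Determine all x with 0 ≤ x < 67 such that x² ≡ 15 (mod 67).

Since 67 ≡ 3 (mod 4), a square root of 15 is 15^((67+1)/4) = 15^17 mod 67.
Repeated squaring: 15^2≡24, 15^4≡40, 15^8≡59, 15^16≡64 (mod 67).
15^17 = 15^(16+1) ≡ 22 (mod 67).
Check: 22² = 484 ≡ 15 (mod 67). The two roots are 22 and 45.

22, 45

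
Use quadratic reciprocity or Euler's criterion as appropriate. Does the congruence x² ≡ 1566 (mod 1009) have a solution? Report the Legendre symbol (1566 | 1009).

Euler's criterion: (1566/1009) ≡ 557^504 (mod 1009).
557^2 ≡ 486 (mod 1009)
557^4 ≡ 90 (mod 1009)
557^8 ≡ 28 (mod 1009)
557^16 ≡ 784 (mod 1009)
557^32 ≡ 175 (mod 1009)
557^64 ≡ 355 (mod 1009)
557^128 ≡ 909 (mod 1009)
557^256 ≡ 919 (mod 1009)
557^504 = 557^(256+128+64+32+16+8) ≡ 1 (mod 1009).
Result is 1, so (1566/1009) = 1.

1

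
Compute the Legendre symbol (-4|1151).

Euler's criterion: (-4/1151) ≡ 1147^575 (mod 1151).
1147^2 ≡ 16 (mod 1151)
1147^4 ≡ 256 (mod 1151)
1147^8 ≡ 1080 (mod 1151)
1147^16 ≡ 437 (mod 1151)
1147^32 ≡ 1054 (mod 1151)
1147^64 ≡ 201 (mod 1151)
1147^128 ≡ 116 (mod 1151)
1147^256 ≡ 795 (mod 1151)
1147^512 ≡ 126 (mod 1151)
1147^575 = 1147^(512+32+16+8+4+2+1) ≡ 1150 (mod 1151).
Result is 1150 ≡ −1, so (-4/1151) = −1.

-1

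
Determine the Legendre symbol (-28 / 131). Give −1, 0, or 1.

-1

Euler's criterion: (-28/131) ≡ 103^65 (mod 131).
103^2 ≡ 129 (mod 131)
103^4 ≡ 4 (mod 131)
103^8 ≡ 16 (mod 131)
103^16 ≡ 125 (mod 131)
103^32 ≡ 36 (mod 131)
103^64 ≡ 117 (mod 131)
103^65 = 103^(64+1) ≡ 130 (mod 131).
Result is 130 ≡ −1, so (-28/131) = −1.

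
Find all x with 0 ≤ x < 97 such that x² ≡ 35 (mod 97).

97 ≡ 1 (mod 4), so we find a root by search.
Trying successive values, 36² = 1296 ≡ 35 (mod 97). The other root is 97 − 36 = 61.

36, 61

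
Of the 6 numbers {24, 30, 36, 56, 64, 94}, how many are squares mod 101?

5

(24/101) = +1 → QR.
(30/101) = +1 → QR.
(36/101) = +1 → QR.
(56/101) = +1 → QR.
(64/101) = +1 → QR.
(94/101) = -1 → non-residue.
Total quadratic residues among the 6: 5.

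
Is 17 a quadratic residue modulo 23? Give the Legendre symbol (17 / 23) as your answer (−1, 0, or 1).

Euler's criterion: (17/23) ≡ 17^11 (mod 23).
17^2 ≡ 13 (mod 23)
17^4 ≡ 8 (mod 23)
17^8 ≡ 18 (mod 23)
17^11 = 17^(8+2+1) ≡ 22 (mod 23).
Result is 22 ≡ −1, so (17/23) = −1.

-1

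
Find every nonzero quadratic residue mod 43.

1 4 6 9 10 11 13 14 15 16 17 21 23 24 25 31 35 36 38 40 41

Square k = 1,…,21 (k and 43−k give the same square):
1²=1, 2²=4, 3²=9, 4²=16, 5²=25, 6²=36, 7²≡6, 8²≡21, 9²≡38, 10²≡14, 11²≡35, 12²≡15, 13²≡40, 14²≡24, 15²≡10, 16²≡41, 17²≡31, 18²≡23, 19²≡17, 20²≡13, 21²≡11 (mod 43).
So the quadratic residues mod 43 are {1, 4, 6, 9, 10, 11, 13, 14, 15, 16, 17, 21, 23, 24, 25, 31, 35, 36, 38, 40, 41}.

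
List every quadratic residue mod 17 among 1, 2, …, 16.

Square k = 1,…,8 (k and 17−k give the same square):
1²=1, 2²=4, 3²=9, 4²=16, 5²≡8, 6²≡2, 7²≡15, 8²≡13 (mod 17).
So the quadratic residues mod 17 are {1, 2, 4, 8, 9, 13, 15, 16}.

1, 2, 4, 8, 9, 13, 15, 16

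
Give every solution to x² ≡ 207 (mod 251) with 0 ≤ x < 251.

61, 190

Since 251 ≡ 3 (mod 4), a square root of 207 is 207^((251+1)/4) = 207^63 mod 251.
Repeated squaring: 207^2≡179, 207^4≡164, 207^8≡39, 207^16≡15, 207^32≡225 (mod 251).
207^63 = 207^(32+16+8+4+2+1) ≡ 190 (mod 251).
Check: 190² = 36100 ≡ 207 (mod 251). The two roots are 61 and 190.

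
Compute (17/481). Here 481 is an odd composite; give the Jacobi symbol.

Reciprocity: 17 ≡ 1 and 481 ≡ 1 (mod 4), so (17/481) = +(481/17).
Reduce top mod 17: now compute (5/17).
Reciprocity: 5 ≡ 1 and 17 ≡ 1 (mod 4), so (5/17) = +(17/5).
Reduce top mod 5: now compute (2/5).
Pull out 2: since 5 ≡ 5 (mod 8), (2/5) = -1.
Reached (1/5) = 1. Collecting the sign flips along the way, the symbol is -1.

-1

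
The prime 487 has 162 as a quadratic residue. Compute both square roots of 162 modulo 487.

Since 487 ≡ 3 (mod 4), a square root of 162 is 162^((487+1)/4) = 162^122 mod 487.
Repeated squaring: 162^2≡433, 162^4≡481, 162^8≡36, 162^16≡322, 162^32≡440, 162^64≡261 (mod 487).
162^122 = 162^(64+32+16+8+2) ≡ 332 (mod 487).
Check: 332² = 110224 ≡ 162 (mod 487). The two roots are 155 and 332.

155, 332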